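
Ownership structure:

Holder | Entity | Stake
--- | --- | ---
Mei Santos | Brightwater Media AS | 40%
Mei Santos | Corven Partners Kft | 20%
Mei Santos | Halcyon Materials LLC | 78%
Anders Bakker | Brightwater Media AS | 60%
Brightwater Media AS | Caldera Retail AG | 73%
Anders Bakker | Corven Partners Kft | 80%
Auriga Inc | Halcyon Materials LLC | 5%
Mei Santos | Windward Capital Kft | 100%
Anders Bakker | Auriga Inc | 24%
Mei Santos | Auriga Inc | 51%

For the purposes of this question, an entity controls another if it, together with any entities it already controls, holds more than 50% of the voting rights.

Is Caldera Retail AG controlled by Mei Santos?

No

Mei holds 100% of Windward, so Mei controls Windward.
Mei holds 51% of Auriga, so Mei controls Auriga.
Mei and Auriga together hold 78% + 5% = 83% of Halcyon, so Mei controls Halcyon.
Neither Mei nor any entity Mei controls holds any voting interest in Caldera.
So Mei does not control Caldera.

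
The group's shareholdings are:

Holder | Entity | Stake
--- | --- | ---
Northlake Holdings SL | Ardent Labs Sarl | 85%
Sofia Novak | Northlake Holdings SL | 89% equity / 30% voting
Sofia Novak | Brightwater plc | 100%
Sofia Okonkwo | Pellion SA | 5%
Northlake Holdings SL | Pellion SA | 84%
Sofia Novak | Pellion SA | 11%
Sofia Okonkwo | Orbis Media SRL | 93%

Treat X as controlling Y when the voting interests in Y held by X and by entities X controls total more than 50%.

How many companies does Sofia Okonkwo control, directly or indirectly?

Sofia Okonkwo holds 93% of Orbis, so Sofia Okonkwo controls Orbis.
No other company's threshold is met.
Sofia Okonkwo controls 1 company.

1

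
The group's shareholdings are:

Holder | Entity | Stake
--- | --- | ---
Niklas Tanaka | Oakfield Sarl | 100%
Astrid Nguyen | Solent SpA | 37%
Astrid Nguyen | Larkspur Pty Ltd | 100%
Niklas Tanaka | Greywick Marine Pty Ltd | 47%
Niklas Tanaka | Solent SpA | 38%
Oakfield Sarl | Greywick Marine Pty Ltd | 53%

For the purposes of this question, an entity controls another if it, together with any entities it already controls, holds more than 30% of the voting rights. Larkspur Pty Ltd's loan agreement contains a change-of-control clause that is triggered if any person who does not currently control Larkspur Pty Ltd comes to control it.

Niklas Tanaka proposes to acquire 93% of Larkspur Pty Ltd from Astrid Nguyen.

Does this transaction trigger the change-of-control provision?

Yes

The purchase adds only to Niklas's holdings (Astrid's stake shrinks), so Niklas is the only person who could newly come to control Larkspur.
Niklas holds 38% of Solent, so Niklas controls Solent.
Niklas holds 100% of Oakfield, so Niklas controls Oakfield.
Oakfield and Niklas together hold 53% + 47% = 100% of Greywick, so Niklas controls Greywick.
Neither Niklas nor any entity Niklas controls holds any voting interest in Larkspur.
So before the transaction, Niklas does not control Larkspur.
After the purchase, Niklas holds 93% of Larkspur directly, and Astrid's stake falls to 7%.
Niklas holds 93% of Larkspur, so Niklas controls Larkspur.
Niklas did not control Larkspur before and does after, so the clause is triggered.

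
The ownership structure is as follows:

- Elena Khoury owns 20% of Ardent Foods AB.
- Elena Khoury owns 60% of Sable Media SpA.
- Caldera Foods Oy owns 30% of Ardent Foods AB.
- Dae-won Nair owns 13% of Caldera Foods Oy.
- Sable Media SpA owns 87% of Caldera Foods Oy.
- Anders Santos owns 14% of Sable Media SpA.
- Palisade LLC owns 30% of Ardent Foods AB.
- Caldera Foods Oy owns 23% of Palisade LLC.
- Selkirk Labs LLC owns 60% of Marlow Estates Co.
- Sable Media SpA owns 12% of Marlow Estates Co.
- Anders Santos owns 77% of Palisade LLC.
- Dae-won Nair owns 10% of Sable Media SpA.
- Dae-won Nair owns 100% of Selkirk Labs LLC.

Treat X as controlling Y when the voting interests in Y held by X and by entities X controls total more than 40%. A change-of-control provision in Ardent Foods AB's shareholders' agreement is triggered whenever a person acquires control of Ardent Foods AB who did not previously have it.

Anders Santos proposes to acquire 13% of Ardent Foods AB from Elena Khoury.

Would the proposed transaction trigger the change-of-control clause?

The purchase adds only to Anders's holdings (Elena's stake shrinks), so Anders is the only person who could newly come to control Ardent.
Anders holds 77% of Palisade, so Anders controls Palisade.
In Ardent, Anders's side holds only 30%, not > 40%.
So before the transaction, Anders does not control Ardent.
After the purchase, Anders holds 13% of Ardent directly, and Elena's stake falls to 7%.
Palisade and Anders together hold 30% + 13% = 43% of Ardent, so Anders controls Ardent.
Anders did not control Ardent before and does after, so the clause is triggered.

Yes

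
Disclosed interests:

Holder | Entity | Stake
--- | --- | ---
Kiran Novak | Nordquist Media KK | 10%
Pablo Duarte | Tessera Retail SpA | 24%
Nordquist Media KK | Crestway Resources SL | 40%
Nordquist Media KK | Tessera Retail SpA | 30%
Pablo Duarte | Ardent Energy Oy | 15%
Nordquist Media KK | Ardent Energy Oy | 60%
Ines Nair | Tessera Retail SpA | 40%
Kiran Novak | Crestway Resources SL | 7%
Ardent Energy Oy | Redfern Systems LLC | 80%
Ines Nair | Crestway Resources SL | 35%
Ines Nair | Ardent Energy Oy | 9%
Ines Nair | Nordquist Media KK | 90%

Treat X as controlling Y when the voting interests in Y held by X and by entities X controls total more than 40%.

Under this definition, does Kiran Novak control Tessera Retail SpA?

Kiran's largest direct stake is 10% in Nordquist, which does not meet the threshold, so Kiran controls no company.
Neither Kiran nor any entity Kiran controls holds any voting interest in Tessera.
So Kiran does not control Tessera.

No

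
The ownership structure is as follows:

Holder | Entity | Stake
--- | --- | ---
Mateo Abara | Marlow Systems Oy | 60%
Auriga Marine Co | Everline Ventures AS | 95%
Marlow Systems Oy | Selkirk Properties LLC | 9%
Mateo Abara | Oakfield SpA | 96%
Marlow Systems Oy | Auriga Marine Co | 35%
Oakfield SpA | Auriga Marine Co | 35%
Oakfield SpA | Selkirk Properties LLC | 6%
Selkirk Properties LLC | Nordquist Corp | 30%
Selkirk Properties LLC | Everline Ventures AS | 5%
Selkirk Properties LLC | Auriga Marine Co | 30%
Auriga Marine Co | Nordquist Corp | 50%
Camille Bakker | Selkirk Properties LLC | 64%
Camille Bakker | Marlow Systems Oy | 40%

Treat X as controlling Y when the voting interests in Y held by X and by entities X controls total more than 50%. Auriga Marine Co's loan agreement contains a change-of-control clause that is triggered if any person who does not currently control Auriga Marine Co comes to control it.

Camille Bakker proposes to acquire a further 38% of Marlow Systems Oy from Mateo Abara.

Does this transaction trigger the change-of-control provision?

Yes

The purchase adds only to Camille's holdings (Mateo's stake shrinks), so Camille is the only person who could newly come to control Auriga.
Camille holds 64% of Selkirk, so Camille controls Selkirk.
In Auriga, Camille's side holds only 30%, not > 50%.
So before the transaction, Camille does not control Auriga.
After the purchase, Camille's direct stake in Marlow rises to 40% + 38% = 78%, and Mateo's stake falls to 22%.
Camille holds 78% of Marlow, so Camille controls Marlow.
Camille and Marlow together hold 64% + 9% = 73% of Selkirk, so Camille controls Selkirk.
Selkirk and Marlow together hold 30% + 35% = 65% of Auriga, so Camille controls Auriga.
Camille did not control Auriga before and does after, so the clause is triggered.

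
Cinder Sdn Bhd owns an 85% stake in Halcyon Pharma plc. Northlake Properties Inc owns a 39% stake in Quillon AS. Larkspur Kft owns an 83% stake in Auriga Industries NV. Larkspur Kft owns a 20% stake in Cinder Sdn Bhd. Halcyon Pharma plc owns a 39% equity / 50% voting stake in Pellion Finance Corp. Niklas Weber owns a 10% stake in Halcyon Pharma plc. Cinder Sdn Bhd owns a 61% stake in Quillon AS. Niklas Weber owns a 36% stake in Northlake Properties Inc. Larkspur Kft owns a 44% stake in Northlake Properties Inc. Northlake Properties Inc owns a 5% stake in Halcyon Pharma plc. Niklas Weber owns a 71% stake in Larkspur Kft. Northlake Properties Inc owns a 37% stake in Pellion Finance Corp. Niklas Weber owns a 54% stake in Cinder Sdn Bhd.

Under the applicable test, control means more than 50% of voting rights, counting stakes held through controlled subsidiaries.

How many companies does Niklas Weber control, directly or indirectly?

Niklas holds 71% of Larkspur, so Niklas controls Larkspur.
Larkspur and Niklas together hold 44% + 36% = 80% of Northlake, so Niklas controls Northlake.
Niklas and Larkspur together hold 54% + 20% = 74% of Cinder, so Niklas controls Cinder.
Cinder and Northlake together hold 61% + 39% = 100% of Quillon, so Niklas controls Quillon.
Niklas and Northlake and Cinder together hold 10% + 5% + 85% = 100% of Halcyon, so Niklas controls Halcyon.
Northlake and Halcyon together hold 37% + 50% = 87% of Pellion, so Niklas controls Pellion.
Larkspur holds 83% of Auriga, so Niklas controls Auriga.
Niklas controls 7 companies.

7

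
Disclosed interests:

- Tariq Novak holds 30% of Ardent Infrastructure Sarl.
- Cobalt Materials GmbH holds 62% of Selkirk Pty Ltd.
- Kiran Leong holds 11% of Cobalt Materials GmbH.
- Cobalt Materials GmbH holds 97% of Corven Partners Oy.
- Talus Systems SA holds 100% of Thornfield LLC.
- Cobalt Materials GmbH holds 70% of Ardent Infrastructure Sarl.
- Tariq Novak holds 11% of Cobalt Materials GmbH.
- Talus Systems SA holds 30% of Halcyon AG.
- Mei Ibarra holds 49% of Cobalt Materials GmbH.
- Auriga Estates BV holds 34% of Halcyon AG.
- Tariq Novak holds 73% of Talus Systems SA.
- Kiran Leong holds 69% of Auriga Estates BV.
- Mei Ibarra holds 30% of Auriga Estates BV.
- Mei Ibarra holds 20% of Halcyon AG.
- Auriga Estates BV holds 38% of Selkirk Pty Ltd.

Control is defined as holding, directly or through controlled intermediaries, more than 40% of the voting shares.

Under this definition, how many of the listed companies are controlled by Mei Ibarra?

Mei holds 49% of Cobalt, so Mei controls Cobalt.
Cobalt holds 62% of Selkirk, so Mei controls Selkirk.
Cobalt holds 70% of Ardent, so Mei controls Ardent.
Cobalt holds 97% of Corven, so Mei controls Corven.
No other company's threshold is met.
Mei controls 4 companies.

4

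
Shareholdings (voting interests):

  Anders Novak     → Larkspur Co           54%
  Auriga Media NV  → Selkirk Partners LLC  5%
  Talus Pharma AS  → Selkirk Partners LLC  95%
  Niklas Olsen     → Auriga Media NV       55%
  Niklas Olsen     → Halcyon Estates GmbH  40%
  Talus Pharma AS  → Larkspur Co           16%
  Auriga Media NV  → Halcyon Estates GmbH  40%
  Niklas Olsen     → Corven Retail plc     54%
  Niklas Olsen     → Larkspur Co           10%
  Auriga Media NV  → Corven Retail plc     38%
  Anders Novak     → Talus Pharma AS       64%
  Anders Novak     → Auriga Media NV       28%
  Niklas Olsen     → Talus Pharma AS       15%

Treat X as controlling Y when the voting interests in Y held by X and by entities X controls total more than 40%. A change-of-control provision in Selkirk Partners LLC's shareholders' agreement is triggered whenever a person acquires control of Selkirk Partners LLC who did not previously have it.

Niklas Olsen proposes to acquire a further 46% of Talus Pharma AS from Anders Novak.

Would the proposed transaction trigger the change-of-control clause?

The purchase adds only to Niklas's holdings (Anders's stake shrinks), so Niklas is the only person who could newly come to control Selkirk.
Niklas holds 55% of Auriga, so Niklas controls Auriga.
Niklas and Auriga together hold 54% + 38% = 92% of Corven, so Niklas controls Corven.
Niklas and Auriga together hold 40% + 40% = 80% of Halcyon, so Niklas controls Halcyon.
In Selkirk, Niklas's side holds only 5%, not > 40%.
So before the transaction, Niklas does not control Selkirk.
After the purchase, Niklas's direct stake in Talus rises to 15% + 46% = 61%, and Anders's stake falls to 18%.
Niklas holds 61% of Talus, so Niklas controls Talus.
Talus and Auriga together hold 95% + 5% = 100% of Selkirk, so Niklas controls Selkirk.
Niklas did not control Selkirk before and does after, so the clause is triggered.

Yes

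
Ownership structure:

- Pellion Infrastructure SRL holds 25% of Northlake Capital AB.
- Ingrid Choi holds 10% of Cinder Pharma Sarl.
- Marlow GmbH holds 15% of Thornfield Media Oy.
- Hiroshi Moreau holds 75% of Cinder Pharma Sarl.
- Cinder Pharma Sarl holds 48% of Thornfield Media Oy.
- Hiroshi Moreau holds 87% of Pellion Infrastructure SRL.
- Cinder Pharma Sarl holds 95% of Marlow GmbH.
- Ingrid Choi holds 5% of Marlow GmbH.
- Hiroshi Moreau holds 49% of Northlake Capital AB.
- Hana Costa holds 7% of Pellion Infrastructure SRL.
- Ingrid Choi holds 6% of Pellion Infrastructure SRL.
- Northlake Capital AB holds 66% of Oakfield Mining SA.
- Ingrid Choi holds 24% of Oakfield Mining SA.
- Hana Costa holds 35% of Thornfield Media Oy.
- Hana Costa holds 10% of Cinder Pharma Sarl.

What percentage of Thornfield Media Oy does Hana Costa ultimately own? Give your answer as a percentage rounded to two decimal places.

41.23%

Hana reaches Thornfield along 3 paths.
Via Cinder → Marlow: 10% × 95% × 15% = 1.425%.
Via Cinder: 10% × 48% = 4.8%.
Direct stake: 35% = 35%.
Total: 1.425% + 4.8% + 35% = 41.225%.
Rounded: 41.23%.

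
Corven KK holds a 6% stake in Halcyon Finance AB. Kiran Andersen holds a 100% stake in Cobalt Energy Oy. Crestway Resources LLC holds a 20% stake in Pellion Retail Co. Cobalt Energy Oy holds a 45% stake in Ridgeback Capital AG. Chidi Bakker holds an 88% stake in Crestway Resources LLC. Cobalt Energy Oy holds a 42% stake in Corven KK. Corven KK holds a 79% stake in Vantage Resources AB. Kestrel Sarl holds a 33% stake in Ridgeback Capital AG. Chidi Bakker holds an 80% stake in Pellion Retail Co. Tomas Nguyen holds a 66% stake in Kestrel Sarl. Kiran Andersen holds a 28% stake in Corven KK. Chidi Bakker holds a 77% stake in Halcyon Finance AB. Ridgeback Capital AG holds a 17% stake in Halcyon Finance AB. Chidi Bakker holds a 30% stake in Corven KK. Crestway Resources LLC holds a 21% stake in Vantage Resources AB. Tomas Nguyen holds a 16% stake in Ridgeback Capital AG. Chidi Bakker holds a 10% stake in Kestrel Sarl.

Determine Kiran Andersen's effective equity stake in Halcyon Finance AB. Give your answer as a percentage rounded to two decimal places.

Kiran reaches Halcyon along 3 paths.
Via Corven: 28% × 6% = 1.68%.
Via Cobalt → Corven: 100% × 42% × 6% = 2.52%.
Via Cobalt → Ridgeback: 100% × 45% × 17% = 7.65%.
Total: 1.68% + 2.52% + 7.65% = 11.85%.

11.85%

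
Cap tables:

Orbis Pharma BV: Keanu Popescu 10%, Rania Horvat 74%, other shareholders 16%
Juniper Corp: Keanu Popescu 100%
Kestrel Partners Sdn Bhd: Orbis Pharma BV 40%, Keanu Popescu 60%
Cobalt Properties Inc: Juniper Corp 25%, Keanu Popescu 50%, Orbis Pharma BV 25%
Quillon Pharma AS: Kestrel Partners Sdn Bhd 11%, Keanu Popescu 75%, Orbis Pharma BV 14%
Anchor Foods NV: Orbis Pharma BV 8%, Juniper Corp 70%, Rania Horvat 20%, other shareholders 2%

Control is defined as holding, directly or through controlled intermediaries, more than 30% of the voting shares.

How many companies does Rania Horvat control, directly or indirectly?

Rania holds 74% of Orbis, so Rania controls Orbis.
Orbis holds 40% of Kestrel, so Rania controls Kestrel.
No other company's threshold is met.
Rania controls 2 companies.

2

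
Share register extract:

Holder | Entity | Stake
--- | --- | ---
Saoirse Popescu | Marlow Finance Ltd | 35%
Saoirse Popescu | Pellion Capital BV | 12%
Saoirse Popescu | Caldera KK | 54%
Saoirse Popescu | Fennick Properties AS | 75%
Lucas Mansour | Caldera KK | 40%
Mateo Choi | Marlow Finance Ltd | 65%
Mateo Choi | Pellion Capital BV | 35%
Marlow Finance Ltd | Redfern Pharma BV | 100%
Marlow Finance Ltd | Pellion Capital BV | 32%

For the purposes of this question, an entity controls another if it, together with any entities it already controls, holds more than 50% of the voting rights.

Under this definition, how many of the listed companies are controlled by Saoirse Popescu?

2

Saoirse holds 54% of Caldera, so Saoirse controls Caldera.
Saoirse holds 75% of Fennick, so Saoirse controls Fennick.
No other company's threshold is met.
Saoirse controls 2 companies.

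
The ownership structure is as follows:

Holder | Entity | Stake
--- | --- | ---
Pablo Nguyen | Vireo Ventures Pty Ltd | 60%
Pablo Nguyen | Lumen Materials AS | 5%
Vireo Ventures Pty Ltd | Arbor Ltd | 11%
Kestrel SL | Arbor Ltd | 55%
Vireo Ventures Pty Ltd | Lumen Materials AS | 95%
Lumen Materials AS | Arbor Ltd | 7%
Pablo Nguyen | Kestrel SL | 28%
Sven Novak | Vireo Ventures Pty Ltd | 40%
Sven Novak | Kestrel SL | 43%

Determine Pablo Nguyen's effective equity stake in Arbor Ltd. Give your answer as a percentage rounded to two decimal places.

26.34%

Pablo reaches Arbor along 4 paths.
Via Vireo: 60% × 11% = 6.6%.
Via Lumen: 5% × 7% = 0.35%.
Via Vireo → Lumen: 60% × 95% × 7% = 3.99%.
Via Kestrel: 28% × 55% = 15.4%.
Total: 6.6% + 0.35% + 3.99% + 15.4% = 26.34%.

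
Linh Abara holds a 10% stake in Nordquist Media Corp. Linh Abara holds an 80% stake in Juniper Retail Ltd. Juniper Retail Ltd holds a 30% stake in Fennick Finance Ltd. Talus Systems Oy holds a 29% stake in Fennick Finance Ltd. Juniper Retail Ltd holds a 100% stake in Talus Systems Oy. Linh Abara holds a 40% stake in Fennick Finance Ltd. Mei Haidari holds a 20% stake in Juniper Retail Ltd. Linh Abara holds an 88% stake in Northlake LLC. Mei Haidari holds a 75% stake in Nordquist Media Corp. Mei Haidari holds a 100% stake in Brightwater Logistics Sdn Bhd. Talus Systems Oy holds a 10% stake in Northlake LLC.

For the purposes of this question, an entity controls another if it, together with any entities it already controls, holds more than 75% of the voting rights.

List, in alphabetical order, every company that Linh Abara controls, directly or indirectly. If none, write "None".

Fennick Finance Ltd, Juniper Retail Ltd, Northlake LLC, Talus Systems Oy

Linh holds 80% of Juniper, so Linh controls Juniper.
Juniper holds 100% of Talus, so Linh controls Talus.
Juniper and Linh and Talus together hold 30% + 40% + 29% = 99% of Fennick, so Linh controls Fennick.
Talus and Linh together hold 10% + 88% = 98% of Northlake, so Linh controls Northlake.
No other company's threshold is met.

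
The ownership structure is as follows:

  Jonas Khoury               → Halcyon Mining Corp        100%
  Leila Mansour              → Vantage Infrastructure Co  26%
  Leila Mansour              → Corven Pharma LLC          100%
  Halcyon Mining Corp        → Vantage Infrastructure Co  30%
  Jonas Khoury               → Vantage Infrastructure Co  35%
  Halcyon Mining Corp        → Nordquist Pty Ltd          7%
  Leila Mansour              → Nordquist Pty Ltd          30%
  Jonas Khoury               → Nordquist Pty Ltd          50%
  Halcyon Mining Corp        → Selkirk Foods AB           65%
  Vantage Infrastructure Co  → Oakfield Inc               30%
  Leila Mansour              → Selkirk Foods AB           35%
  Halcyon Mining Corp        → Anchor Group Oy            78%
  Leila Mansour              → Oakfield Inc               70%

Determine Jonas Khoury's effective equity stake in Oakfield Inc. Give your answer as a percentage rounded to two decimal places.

Jonas reaches Oakfield along 2 paths.
Via Vantage: 35% × 30% = 10.5%.
Via Halcyon → Vantage: 100% × 30% × 30% = 9%.
Total: 10.5% + 9% = 19.5%.
Rounded: 19.50%.

19.50%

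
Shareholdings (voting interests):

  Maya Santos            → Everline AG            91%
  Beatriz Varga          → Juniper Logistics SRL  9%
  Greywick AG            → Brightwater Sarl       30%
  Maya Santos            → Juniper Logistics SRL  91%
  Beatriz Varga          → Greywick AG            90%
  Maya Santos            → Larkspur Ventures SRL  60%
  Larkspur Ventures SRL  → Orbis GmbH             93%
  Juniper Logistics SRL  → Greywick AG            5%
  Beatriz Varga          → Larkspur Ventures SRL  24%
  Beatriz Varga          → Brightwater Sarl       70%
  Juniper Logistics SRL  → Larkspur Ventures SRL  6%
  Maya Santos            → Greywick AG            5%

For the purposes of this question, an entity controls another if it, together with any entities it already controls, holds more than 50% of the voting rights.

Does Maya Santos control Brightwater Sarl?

Maya holds 91% of Juniper, so Maya controls Juniper.
Maya and Juniper together hold 60% + 6% = 66% of Larkspur, so Maya controls Larkspur.
Maya holds 91% of Everline, so Maya controls Everline.
Larkspur holds 93% of Orbis, so Maya controls Orbis.
Neither Maya nor any entity Maya controls holds any voting interest in Brightwater.
So Maya does not control Brightwater.

No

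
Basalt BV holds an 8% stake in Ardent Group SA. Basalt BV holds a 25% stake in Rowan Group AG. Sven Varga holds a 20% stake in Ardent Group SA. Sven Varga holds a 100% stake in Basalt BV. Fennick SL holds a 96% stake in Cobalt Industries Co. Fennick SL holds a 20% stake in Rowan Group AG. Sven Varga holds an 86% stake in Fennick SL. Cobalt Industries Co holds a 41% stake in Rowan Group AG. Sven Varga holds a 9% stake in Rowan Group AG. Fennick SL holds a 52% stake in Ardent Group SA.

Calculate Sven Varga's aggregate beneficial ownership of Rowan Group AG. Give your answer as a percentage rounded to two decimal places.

85.05%

Sven reaches Rowan along 4 paths.
Via Fennick: 86% × 20% = 17.2%.
Direct stake: 9% = 9%.
Via Fennick → Cobalt: 86% × 96% × 41% = 33.8496%.
Via Basalt: 100% × 25% = 25%.
Total: 17.2% + 9% + 33.8496% + 25% = 85.0496%.
Rounded: 85.05%.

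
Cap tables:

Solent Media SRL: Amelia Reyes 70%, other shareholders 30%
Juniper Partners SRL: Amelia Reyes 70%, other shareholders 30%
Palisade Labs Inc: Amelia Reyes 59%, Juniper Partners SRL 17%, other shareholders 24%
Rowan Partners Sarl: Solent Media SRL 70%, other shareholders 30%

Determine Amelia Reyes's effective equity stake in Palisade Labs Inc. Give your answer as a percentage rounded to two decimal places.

70.90%

Amelia reaches Palisade along 2 paths.
Direct stake: 59% = 59%.
Via Juniper: 70% × 17% = 11.9%.
Total: 59% + 11.9% = 70.9%.
Rounded: 70.90%.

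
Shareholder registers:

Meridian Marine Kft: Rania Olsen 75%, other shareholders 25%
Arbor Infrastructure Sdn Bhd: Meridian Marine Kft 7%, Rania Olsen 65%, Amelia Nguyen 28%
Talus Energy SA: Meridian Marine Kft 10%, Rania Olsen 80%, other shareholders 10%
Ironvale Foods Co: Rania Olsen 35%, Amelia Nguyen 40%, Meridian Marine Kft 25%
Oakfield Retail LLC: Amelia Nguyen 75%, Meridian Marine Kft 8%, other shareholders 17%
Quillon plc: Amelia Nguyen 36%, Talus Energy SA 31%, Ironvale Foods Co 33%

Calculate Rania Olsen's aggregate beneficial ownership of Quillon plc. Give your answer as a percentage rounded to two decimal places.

44.86%

Rania reaches Quillon along 4 paths.
Via Meridian → Talus: 75% × 10% × 31% = 2.325%.
Via Talus: 80% × 31% = 24.8%.
Via Ironvale: 35% × 33% = 11.55%.
Via Meridian → Ironvale: 75% × 25% × 33% = 6.1875%.
Total: 2.325% + 24.8% + 11.55% + 6.1875% = 44.8625%.
Rounded: 44.86%.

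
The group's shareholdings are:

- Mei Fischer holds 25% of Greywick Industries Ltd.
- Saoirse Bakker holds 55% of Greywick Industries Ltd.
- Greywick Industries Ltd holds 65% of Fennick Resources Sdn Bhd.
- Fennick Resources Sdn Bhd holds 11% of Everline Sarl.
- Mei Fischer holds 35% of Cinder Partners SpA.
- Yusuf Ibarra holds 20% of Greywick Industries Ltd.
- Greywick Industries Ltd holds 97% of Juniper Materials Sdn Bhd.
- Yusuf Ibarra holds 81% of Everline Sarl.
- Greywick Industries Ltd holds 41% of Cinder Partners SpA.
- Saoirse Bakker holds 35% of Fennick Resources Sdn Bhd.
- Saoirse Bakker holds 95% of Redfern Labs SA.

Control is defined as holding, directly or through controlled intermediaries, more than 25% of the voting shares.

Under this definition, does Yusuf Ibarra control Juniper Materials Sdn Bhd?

No

Yusuf holds 81% of Everline, so Yusuf controls Everline.
Neither Yusuf nor any entity Yusuf controls holds any voting interest in Juniper.
So Yusuf does not control Juniper.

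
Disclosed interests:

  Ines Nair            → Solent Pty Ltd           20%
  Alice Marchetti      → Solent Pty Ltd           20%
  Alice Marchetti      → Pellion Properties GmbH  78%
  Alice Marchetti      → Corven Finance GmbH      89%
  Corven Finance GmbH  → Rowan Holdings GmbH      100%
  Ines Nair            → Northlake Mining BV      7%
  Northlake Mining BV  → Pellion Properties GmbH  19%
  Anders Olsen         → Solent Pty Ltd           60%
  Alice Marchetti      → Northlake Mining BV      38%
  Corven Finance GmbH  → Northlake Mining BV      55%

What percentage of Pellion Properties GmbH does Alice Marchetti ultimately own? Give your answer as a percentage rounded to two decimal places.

Alice reaches Pellion along 3 paths.
Via Corven → Northlake: 89% × 55% × 19% = 9.3005%.
Via Northlake: 38% × 19% = 7.22%.
Direct stake: 78% = 78%.
Total: 9.3005% + 7.22% + 78% = 94.5205%.
Rounded: 94.52%.

94.52%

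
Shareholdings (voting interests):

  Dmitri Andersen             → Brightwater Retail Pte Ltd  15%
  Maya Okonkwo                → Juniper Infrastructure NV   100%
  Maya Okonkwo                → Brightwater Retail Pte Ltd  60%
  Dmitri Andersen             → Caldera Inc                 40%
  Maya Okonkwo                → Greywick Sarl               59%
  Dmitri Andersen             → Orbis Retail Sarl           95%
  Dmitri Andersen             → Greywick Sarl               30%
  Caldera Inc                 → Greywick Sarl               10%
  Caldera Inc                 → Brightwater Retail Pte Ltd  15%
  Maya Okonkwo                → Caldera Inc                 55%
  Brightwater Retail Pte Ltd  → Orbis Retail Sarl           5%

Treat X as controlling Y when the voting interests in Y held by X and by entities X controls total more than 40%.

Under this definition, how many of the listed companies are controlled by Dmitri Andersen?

Dmitri holds 95% of Orbis, so Dmitri controls Orbis.
No other company's threshold is met.
Dmitri controls 1 company.

1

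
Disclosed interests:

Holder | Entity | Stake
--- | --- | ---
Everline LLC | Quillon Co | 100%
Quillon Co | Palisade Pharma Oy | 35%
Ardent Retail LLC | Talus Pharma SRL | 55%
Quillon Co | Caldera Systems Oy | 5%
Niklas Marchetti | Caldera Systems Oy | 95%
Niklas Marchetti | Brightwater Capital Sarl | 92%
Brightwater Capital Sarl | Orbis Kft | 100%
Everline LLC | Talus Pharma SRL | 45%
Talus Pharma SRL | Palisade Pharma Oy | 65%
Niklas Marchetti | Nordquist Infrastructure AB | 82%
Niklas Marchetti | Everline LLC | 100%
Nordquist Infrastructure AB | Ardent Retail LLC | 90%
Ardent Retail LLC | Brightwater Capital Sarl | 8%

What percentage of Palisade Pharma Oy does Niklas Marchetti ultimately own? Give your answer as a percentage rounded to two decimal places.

90.63%

Niklas reaches Palisade along 3 paths.
Via Everline → Quillon: 100% × 100% × 35% = 35%.
Via Nordquist → Ardent → Talus: 82% × 90% × 55% × 65% = 26.3835%.
Via Everline → Talus: 100% × 45% × 65% = 29.25%.
Total: 35% + 26.3835% + 29.25% = 90.6335%.
Rounded: 90.63%.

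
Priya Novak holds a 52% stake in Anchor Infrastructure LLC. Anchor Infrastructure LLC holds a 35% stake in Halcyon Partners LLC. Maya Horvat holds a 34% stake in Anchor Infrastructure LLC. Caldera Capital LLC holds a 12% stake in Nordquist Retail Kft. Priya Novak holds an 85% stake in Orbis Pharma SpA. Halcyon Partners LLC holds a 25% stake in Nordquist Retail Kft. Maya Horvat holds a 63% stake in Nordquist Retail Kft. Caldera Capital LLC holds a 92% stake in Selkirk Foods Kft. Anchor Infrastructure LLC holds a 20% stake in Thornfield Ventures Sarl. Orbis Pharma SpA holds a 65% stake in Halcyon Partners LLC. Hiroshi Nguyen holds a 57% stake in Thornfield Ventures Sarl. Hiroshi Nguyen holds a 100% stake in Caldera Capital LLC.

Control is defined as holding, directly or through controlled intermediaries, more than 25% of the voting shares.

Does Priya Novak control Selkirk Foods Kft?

No

Priya holds 52% of Anchor, so Priya controls Anchor.
Priya holds 85% of Orbis, so Priya controls Orbis.
Orbis and Anchor together hold 65% + 35% = 100% of Halcyon, so Priya controls Halcyon.
Neither Priya nor any entity Priya controls holds any voting interest in Selkirk.
So Priya does not control Selkirk.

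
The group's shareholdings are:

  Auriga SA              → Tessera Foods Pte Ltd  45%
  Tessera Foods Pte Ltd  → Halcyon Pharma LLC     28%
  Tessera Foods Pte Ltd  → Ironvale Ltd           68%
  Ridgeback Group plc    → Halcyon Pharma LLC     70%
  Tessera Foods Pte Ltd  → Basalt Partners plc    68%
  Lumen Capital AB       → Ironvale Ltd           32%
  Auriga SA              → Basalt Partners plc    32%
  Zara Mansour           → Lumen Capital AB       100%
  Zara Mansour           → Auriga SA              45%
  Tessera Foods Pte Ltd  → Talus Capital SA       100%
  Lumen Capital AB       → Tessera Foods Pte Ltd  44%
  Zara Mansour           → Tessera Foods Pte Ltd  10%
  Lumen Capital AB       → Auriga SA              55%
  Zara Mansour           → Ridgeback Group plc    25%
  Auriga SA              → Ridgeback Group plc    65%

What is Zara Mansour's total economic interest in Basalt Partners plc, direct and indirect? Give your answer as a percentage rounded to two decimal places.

99.32%

Zara reaches Basalt along 6 paths.
Via Auriga: 45% × 32% = 14.4%.
Via Lumen → Auriga: 100% × 55% × 32% = 17.6%.
Via Tessera: 10% × 68% = 6.8%.
Via Lumen → Tessera: 100% × 44% × 68% = 29.92%.
Via Auriga → Tessera: 45% × 45% × 68% = 13.77%.
Via Lumen → Auriga → Tessera: 100% × 55% × 45% × 68% = 16.83%.
Total: 14.4% + 17.6% + 6.8% + 29.92% + 13.77% + 16.83% = 99.32%.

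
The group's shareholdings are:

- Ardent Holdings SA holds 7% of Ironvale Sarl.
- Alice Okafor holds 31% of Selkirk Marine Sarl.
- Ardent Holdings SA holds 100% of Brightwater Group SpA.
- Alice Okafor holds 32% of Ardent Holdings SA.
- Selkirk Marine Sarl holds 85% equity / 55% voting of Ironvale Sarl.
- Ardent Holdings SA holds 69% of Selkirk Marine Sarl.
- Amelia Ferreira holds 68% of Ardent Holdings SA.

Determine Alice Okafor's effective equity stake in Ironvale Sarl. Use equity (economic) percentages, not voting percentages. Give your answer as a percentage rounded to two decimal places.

47.36%

Alice reaches Ironvale along 3 paths.
Via Selkirk: 31% × 85% = 26.35%.
Via Ardent → Selkirk: 32% × 69% × 85% = 18.768%.
Via Ardent: 32% × 7% = 2.24%.
Total: 26.35% + 18.768% + 2.24% = 47.358%.
Rounded: 47.36%.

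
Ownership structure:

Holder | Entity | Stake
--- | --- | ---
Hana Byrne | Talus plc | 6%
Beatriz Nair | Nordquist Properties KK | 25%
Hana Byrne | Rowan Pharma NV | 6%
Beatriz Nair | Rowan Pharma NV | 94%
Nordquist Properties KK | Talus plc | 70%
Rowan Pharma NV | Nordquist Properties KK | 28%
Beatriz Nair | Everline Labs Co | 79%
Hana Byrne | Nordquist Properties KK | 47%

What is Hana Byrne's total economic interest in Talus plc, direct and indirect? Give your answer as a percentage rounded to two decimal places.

40.08%

Hana reaches Talus along 3 paths.
Direct stake: 6% = 6%.
Via Rowan → Nordquist: 6% × 28% × 70% = 1.176%.
Via Nordquist: 47% × 70% = 32.9%.
Total: 6% + 1.176% + 32.9% = 40.076%.
Rounded: 40.08%.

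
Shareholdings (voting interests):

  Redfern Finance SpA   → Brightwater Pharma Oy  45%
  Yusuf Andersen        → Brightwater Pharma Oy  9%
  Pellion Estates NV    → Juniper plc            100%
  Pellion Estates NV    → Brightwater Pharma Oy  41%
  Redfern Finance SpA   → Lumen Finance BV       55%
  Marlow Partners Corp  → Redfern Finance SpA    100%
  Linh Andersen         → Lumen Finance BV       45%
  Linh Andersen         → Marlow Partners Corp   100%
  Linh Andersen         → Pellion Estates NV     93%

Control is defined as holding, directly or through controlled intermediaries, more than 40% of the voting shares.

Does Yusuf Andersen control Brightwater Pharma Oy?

No

Yusuf's largest direct stake is 9% in Brightwater, which does not meet the threshold, so Yusuf controls no company.
In Brightwater, Yusuf's side holds only 9%, not > 40%.
So Yusuf does not control Brightwater.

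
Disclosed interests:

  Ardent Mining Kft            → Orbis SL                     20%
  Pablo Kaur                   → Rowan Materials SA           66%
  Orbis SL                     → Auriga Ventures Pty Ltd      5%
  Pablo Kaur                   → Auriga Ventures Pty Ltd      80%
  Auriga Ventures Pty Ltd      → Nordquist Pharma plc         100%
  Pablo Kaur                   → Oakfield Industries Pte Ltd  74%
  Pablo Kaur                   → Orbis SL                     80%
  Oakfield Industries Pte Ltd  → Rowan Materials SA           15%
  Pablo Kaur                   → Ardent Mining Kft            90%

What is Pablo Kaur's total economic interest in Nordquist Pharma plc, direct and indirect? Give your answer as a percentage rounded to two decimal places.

Pablo reaches Nordquist along 3 paths.
Via Auriga: 80% × 100% = 80%.
Via Orbis → Auriga: 80% × 5% × 100% = 4%.
Via Ardent → Orbis → Auriga: 90% × 20% × 5% × 100% = 0.9%.
Total: 80% + 4% + 0.9% = 84.9%.
Rounded: 84.90%.

84.90%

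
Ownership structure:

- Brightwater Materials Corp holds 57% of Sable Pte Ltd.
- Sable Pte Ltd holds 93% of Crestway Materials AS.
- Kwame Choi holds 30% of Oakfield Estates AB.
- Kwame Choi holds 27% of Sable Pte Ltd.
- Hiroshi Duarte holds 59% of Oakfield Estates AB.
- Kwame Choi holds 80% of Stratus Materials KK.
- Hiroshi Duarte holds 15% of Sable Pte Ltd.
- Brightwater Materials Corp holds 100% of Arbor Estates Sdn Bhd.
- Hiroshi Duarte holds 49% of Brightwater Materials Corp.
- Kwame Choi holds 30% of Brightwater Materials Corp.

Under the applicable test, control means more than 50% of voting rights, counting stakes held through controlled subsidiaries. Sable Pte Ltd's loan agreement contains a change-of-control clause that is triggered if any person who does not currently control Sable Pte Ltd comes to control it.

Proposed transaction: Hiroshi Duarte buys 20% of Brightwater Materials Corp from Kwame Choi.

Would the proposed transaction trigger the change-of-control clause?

Yes

The purchase adds only to Hiroshi's holdings (Kwame's stake shrinks), so Hiroshi is the only person who could newly come to control Sable.
Hiroshi holds 59% of Oakfield, so Hiroshi controls Oakfield.
In Sable, Hiroshi's side holds only 15%, not > 50%.
So before the transaction, Hiroshi does not control Sable.
After the purchase, Hiroshi's direct stake in Brightwater rises to 49% + 20% = 69%, and Kwame's stake falls to 10%.
Hiroshi holds 69% of Brightwater, so Hiroshi controls Brightwater.
Hiroshi and Brightwater together hold 15% + 57% = 72% of Sable, so Hiroshi controls Sable.
Hiroshi did not control Sable before and does after, so the clause is triggered.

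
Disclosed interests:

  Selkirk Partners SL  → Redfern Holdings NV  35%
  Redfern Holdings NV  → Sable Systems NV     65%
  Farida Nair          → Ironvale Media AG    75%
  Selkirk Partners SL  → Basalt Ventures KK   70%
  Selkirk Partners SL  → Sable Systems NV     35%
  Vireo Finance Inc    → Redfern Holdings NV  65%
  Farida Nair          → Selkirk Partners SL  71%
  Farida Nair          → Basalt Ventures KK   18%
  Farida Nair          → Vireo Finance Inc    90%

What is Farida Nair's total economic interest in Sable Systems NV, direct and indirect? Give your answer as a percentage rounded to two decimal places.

79.03%

Farida reaches Sable along 3 paths.
Via Selkirk → Redfern: 71% × 35% × 65% = 16.1525%.
Via Vireo → Redfern: 90% × 65% × 65% = 38.025%.
Via Selkirk: 71% × 35% = 24.85%.
Total: 16.1525% + 38.025% + 24.85% = 79.0275%.
Rounded: 79.03%.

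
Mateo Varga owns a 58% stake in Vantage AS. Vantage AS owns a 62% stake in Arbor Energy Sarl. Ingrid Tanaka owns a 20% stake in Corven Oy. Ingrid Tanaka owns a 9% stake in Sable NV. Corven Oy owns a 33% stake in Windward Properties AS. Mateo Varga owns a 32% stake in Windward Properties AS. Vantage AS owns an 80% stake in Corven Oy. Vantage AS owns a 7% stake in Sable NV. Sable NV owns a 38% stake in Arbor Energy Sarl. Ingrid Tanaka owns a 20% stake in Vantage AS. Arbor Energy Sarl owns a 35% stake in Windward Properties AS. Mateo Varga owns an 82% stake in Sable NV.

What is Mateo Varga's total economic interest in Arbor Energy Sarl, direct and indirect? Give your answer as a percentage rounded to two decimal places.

68.66%

Mateo reaches Arbor along 3 paths.
Via Vantage: 58% × 62% = 35.96%.
Via Vantage → Sable: 58% × 7% × 38% = 1.5428%.
Via Sable: 82% × 38% = 31.16%.
Total: 35.96% + 1.5428% + 31.16% = 68.6628%.
Rounded: 68.66%.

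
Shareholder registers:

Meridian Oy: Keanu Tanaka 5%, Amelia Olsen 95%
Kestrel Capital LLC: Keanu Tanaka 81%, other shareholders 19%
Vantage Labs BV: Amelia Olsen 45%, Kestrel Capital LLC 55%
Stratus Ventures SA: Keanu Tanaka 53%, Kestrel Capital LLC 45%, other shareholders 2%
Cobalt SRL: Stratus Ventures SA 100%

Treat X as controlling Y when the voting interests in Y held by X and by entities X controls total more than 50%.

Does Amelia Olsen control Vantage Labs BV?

Amelia holds 95% of Meridian, so Amelia controls Meridian.
In Vantage, Amelia's side holds only 45%, not > 50%.
So Amelia does not control Vantage.

No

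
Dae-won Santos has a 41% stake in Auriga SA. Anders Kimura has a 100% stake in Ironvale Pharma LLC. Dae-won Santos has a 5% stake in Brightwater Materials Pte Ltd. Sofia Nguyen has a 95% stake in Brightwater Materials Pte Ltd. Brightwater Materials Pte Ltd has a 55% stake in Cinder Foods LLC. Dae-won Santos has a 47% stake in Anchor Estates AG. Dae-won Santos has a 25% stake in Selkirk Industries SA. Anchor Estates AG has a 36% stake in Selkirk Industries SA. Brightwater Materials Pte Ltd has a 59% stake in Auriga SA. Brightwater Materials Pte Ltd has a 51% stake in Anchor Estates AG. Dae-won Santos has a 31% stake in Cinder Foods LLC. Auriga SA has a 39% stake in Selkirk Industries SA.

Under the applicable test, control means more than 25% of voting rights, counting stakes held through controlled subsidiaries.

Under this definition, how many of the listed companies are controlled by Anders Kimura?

1

Anders holds 100% of Ironvale, so Anders controls Ironvale.
No other company's threshold is met.
Anders controls 1 company.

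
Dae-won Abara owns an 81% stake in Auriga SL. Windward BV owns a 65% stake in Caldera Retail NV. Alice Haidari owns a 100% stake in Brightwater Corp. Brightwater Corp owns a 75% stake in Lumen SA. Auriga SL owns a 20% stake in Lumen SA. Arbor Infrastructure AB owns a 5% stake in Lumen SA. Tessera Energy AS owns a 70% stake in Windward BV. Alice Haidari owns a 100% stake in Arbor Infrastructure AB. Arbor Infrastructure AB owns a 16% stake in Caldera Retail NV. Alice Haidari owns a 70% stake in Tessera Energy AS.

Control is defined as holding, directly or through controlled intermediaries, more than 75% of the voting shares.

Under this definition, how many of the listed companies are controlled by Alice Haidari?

Alice holds 100% of Brightwater, so Alice controls Brightwater.
Alice holds 100% of Arbor, so Alice controls Arbor.
Arbor and Brightwater together hold 5% + 75% = 80% of Lumen, so Alice controls Lumen.
No other company's threshold is met.
Alice controls 3 companies.

3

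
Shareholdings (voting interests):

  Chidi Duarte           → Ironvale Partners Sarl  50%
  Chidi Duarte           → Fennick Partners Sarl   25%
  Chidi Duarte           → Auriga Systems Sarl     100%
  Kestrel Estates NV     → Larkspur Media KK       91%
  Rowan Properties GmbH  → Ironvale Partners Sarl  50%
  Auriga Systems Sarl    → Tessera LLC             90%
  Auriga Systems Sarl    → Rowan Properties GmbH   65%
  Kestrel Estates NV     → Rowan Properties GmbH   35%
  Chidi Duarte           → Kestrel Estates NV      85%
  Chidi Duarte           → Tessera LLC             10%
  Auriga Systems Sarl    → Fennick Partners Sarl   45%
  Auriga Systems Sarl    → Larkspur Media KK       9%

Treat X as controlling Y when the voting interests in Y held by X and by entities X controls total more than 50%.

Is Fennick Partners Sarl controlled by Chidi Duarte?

Yes

Chidi holds 100% of Auriga, so Chidi controls Auriga.
Auriga and Chidi together hold 45% + 25% = 70% of Fennick, so Chidi controls Fennick.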